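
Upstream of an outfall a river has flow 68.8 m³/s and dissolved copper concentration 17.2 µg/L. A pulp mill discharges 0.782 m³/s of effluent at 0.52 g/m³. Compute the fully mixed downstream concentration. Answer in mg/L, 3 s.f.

0.0229 mg/L

17.2 µg/L = 0.0172 mg/L.
By mass balance at complete mixing, C = (0.782·0.52 + 68.8·0.0172) / (0.782 + 68.8) = 1.59/69.58 = 0.02285 mg/L.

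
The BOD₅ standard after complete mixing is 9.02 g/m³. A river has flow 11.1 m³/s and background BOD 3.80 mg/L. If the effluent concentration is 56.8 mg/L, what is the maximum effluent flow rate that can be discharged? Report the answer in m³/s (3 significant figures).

Mass balance at complete mixing: C_std·(Q_w + Q_r) = Q_w·C_e + Q_r·C_b.
Rearranging, Q_w = Q_r·(C_std − C_b)/(C_e − C_std) = 11.1·(9.02 − 3.8) / (56.8 − 9.02) = 1.213 m³/s.

1.21 m³/s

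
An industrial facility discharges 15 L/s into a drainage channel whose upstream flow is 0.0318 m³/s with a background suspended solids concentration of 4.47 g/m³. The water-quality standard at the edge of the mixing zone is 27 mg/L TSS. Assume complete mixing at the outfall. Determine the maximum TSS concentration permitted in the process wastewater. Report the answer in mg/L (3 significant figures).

15 L/s = 0.015 m³/s.
Mass balance: 27·0.0468 = 0.015·Cₑ + 0.0318·4.47.
Cₑ = (1.264 − 0.1421) / 0.015 = 74.76 mg/L.

74.8 mg/L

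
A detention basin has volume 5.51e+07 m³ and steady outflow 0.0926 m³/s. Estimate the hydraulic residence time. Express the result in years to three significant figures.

Q = 0.0926 m³/s × 3.156e+07 s/yr = 2.922e+06 m³/yr.
Hydraulic residence time τ = V/Q = 5.51e+07/2.922e+06 = 18.86 yr.

18.9 yr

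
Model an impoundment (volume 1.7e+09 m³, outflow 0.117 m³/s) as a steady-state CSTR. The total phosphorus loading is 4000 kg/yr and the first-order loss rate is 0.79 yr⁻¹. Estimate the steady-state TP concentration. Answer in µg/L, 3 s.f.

Outflow Q = 0.117 m³/s × 3.156e+07 s/yr = 3.692e+06 m³/yr.
Steady-state CSTR mass balance: W = Q·C + k·V·C, so C = W/(Q + kV).
Q + kV = 3.692e+06 + 0.79·1.7e+09 = 1.347e+09 m³/yr.
C = 4000/1.347e+09 = 2.97e-06 kg/m³ = 0.00297 mg/L = 2.97 µg/L.

2.97 µg/L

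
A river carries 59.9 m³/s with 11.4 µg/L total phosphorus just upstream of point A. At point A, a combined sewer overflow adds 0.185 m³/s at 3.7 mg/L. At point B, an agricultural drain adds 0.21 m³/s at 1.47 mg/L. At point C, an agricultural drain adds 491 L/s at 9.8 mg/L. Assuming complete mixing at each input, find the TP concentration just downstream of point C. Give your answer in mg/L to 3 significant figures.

0.107 mg/L

11.4 µg/L = 0.0114 mg/L.
After input A: C = (59.9·0.0114 + 0.185·3.7) / 60.09 = 0.02276 mg/L.
After input B: C = (60.09·0.02276 + 0.21·1.47) / 60.3 = 0.0278 mg/L.
491 L/s = 0.491 m³/s.
After input C: C = (60.3·0.0278 + 0.491·9.8) / 60.79 = 0.1067 mg/L.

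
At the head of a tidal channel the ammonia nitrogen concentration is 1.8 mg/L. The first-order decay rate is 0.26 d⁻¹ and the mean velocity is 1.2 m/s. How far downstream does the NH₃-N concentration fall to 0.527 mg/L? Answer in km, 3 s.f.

From C = C₀·e^(−kt), t = ln(C₀/C)/k = ln(1.8/0.527)/0.26 = 1.228/0.26 = 4.724 d.
Distance = v·t = 1.2 m/s × 4.082e+05 s = 4.898e+05 m = 489.8 km.

490 km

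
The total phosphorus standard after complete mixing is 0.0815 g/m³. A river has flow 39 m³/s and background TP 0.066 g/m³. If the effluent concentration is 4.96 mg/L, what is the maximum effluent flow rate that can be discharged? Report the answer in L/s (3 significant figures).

Mass balance at complete mixing: C_std·(Q_w + Q_r) = Q_w·C_e + Q_r·C_b.
Rearranging, Q_w = Q_r·(C_std − C_b)/(C_e − C_std) = 39·(0.0815 − 0.066) / (4.96 − 0.0815) = 0.1239 m³/s.
= 123.9 L/s.

124 L/s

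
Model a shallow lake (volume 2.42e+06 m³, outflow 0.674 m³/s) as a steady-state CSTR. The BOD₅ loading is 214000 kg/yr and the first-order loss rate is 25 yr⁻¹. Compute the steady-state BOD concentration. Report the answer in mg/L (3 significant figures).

Outflow Q = 0.674 m³/s × 3.156e+07 s/yr = 2.127e+07 m³/yr.
Steady-state CSTR mass balance: W = Q·C + k·V·C, so C = W/(Q + kV).
Q + kV = 2.127e+07 + 25·2.42e+06 = 8.177e+07 m³/yr.
C = 214000/8.177e+07 = 0.002617 kg/m³ = 2.617 mg/L.

2.62 mg/L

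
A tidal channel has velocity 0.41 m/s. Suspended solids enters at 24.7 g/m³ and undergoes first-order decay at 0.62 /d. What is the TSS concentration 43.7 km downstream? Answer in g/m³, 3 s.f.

Travel time t = 43.7 km / 0.41 m/s = 4.37e+04/0.41 = 1.066e+05 s = 1.234 d.
First-order decay: C = 24.7·exp(−0.62·1.234) = 24.7·0.4654 = 11.5 g/m³.

11.5 g/m³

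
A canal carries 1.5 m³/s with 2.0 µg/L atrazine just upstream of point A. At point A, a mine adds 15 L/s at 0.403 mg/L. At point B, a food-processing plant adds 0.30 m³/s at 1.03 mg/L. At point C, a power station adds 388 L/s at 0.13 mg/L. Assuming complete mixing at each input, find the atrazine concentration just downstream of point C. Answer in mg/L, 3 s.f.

2.0 µg/L = 0.002 mg/L.
15 L/s = 0.015 m³/s.
After input A: C = (1.5·0.002 + 0.015·0.403) / 1.515 = 0.00597 mg/L.
After input B: C = (1.515·0.00597 + 0.3·1.03) / 1.815 = 0.1752 mg/L.
388 L/s = 0.388 m³/s.
After input C: C = (1.815·0.1752 + 0.388·0.13) / 2.203 = 0.1673 mg/L.

0.167 mg/L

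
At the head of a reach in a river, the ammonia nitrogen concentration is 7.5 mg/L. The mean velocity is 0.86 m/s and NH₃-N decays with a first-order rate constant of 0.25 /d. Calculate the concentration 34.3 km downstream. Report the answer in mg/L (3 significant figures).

Travel time t = 34.3 km / 0.86 m/s = 3.43e+04/0.86 = 3.988e+04 s = 0.4616 d.
First-order decay: C = 7.5·exp(−0.25·0.4616) = 7.5·0.891 = 6.683 mg/L.

6.68 mg/L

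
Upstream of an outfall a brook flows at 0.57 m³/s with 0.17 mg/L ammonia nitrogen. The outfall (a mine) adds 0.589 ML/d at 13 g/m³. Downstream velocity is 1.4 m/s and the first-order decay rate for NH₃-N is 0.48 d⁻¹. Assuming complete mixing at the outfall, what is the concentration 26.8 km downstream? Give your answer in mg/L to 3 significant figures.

0.589 ML/d = 0.006817 m³/s.
After complete mixing, C₀ = (0.006817·13 + 0.57·0.17) / 0.5768 = 0.3216 mg/L.
Travel time t = 2.68e+04 m / 1.4 m/s = 1.914e+04 s = 0.2216 d.
C = 0.3216·exp(−0.48·0.2216) = 0.3216·0.8991 = 0.2892 mg/L.

0.289 mg/L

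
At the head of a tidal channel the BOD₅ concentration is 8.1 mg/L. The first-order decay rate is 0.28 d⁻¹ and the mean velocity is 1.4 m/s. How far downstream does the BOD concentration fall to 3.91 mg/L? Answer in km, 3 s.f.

315 km

From C = C₀·e^(−kt), t = ln(C₀/C)/k = ln(8.1/3.91)/0.28 = 0.7283/0.28 = 2.601 d.
Distance = v·t = 1.4 m/s × 2.247e+05 s = 3.146e+05 m = 314.6 km.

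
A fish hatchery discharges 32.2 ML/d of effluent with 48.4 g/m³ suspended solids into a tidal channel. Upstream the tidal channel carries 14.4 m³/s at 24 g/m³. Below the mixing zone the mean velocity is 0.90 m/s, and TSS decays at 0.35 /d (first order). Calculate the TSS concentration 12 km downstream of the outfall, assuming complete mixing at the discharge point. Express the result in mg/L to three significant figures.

32.2 ML/d = 0.3727 m³/s.
After complete mixing, C₀ = (0.3727·48.4 + 14.4·24) / 14.77 = 24.62 mg/L.
Travel time t = 1.2e+04 m / 0.90 m/s = 1.333e+04 s = 0.1543 d.
C = 24.62·exp(−0.35·0.1543) = 24.62·0.9474 = 23.32 mg/L.

23.3 mg/L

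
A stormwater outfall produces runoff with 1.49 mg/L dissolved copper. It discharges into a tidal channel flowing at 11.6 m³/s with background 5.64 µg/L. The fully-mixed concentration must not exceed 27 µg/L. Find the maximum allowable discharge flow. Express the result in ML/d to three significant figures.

5.64 µg/L = 0.00564 mg/L.
27 µg/L = 0.027 mg/L.
Mass balance at complete mixing: C_std·(Q_w + Q_r) = Q_w·C_e + Q_r·C_b.
Rearranging, Q_w = Q_r·(C_std − C_b)/(C_e − C_std) = 11.6·(0.027 − 0.00564) / (1.49 − 0.027) = 0.1694 m³/s.
= 14.63 ML/d.

14.6 ML/d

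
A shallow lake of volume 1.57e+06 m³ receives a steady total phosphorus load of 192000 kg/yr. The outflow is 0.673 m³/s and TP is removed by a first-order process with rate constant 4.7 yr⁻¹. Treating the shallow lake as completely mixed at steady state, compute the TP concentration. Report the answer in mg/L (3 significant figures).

Outflow Q = 0.673 m³/s × 3.156e+07 s/yr = 2.124e+07 m³/yr.
Steady-state CSTR mass balance: W = Q·C + k·V·C, so C = W/(Q + kV).
Q + kV = 2.124e+07 + 4.7·1.57e+06 = 2.862e+07 m³/yr.
C = 192000/2.862e+07 = 0.006709 kg/m³ = 6.709 mg/L.

6.71 mg/L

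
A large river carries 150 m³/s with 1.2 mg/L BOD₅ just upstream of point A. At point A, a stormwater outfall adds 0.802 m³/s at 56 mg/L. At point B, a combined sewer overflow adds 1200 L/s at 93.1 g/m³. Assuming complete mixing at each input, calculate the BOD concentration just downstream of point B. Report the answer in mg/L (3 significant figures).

After input A: C = (150·1.2 + 0.802·56) / 150.8 = 1.491 mg/L.
1200 L/s = 1.2 m³/s.
After input B: C = (150.8·1.491 + 1.2·93.1) / 152 = 2.215 mg/L.

2.21 mg/L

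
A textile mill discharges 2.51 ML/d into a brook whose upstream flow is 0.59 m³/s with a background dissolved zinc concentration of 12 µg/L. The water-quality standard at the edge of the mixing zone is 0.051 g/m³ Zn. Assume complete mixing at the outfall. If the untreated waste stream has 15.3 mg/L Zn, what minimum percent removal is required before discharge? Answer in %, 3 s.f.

94.5 %

2.51 ML/d = 0.02905 m³/s.
12 µg/L = 0.012 mg/L.
Mass balance: 0.051·0.6191 = 0.02905·Cₑ + 0.59·0.012.
Cₑ = (0.03157 − 0.00708) / 0.02905 = 0.8431 mg/L.
Required removal = 1 − 0.8431/15.3 = 94.49 %.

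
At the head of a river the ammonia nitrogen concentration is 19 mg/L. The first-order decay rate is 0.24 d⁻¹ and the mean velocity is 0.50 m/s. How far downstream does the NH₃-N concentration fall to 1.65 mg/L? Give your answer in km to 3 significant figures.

From C = C₀·e^(−kt), t = ln(C₀/C)/k = ln(19/1.65)/0.24 = 2.444/0.24 = 10.18 d.
Distance = v·t = 0.50 m/s × 8.797e+05 s = 4.399e+05 m = 439.9 km.

440 km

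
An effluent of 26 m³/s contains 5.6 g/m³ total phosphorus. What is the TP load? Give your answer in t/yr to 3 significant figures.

Mass flux = Q·C = 26 m³/s × 5.6 g/m³ = 145.6 g/s.
= 145.6 g/s × 31.56 = 4595 t/yr.

4590 t/yr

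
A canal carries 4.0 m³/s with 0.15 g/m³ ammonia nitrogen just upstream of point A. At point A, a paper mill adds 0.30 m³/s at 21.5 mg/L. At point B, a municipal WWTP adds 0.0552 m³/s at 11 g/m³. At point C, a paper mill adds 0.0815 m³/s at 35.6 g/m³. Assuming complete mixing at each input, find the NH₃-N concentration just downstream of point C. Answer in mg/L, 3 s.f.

2.38 mg/L

After input A: C = (4·0.15 + 0.3·21.5) / 4.3 = 1.64 mg/L.
After input B: C = (4.3·1.64 + 0.0552·11) / 4.355 = 1.758 mg/L.
After input C: C = (4.355·1.758 + 0.0815·35.6) / 4.437 = 2.38 mg/L.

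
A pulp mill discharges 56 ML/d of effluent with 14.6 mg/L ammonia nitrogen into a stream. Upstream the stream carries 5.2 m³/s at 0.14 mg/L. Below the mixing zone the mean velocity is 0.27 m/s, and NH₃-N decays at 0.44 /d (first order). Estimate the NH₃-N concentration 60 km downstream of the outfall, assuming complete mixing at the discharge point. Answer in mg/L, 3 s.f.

56 ML/d = 0.6481 m³/s.
After complete mixing, C₀ = (0.6481·14.6 + 5.2·0.14) / 5.848 = 1.743 mg/L.
Travel time t = 6e+04 m / 0.27 m/s = 2.222e+05 s = 2.572 d.
C = 1.743·exp(−0.44·2.572) = 1.743·0.3225 = 0.562 mg/L.

0.562 mg/L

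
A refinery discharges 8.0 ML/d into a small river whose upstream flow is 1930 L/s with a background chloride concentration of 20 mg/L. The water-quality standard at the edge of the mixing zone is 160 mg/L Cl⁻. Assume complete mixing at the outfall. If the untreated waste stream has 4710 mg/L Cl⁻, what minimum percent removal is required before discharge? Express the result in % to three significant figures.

8.0 ML/d = 0.09259 m³/s.
1930 L/s = 1.93 m³/s.
Mass balance: 160·2.023 = 0.09259·Cₑ + 1.93·20.
Cₑ = (323.6 − 38.6) / 0.09259 = 3078 mg/L.
Required removal = 1 − 3078/4710 = 34.65 %.

34.6 %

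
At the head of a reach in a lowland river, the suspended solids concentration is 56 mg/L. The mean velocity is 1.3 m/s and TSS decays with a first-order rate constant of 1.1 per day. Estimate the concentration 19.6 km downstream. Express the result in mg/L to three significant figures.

46.2 mg/L

Travel time t = 19.6 km / 1.3 m/s = 1.96e+04/1.3 = 1.508e+04 s = 0.1745 d.
First-order decay: C = 56·exp(−1.1·0.1745) = 56·0.8253 = 46.22 mg/L.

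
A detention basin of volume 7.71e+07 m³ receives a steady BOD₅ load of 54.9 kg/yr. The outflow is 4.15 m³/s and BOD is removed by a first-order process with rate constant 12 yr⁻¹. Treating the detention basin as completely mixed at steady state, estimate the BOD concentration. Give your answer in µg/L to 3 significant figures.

Outflow Q = 4.15 m³/s × 3.156e+07 s/yr = 1.31e+08 m³/yr.
Steady-state CSTR mass balance: W = Q·C + k·V·C, so C = W/(Q + kV).
Q + kV = 1.31e+08 + 12·7.71e+07 = 1.056e+09 m³/yr.
C = 54.9/1.056e+09 = 5.198e-08 kg/m³ = 5.198e-05 mg/L = 0.05198 µg/L.

0.0520 µg/L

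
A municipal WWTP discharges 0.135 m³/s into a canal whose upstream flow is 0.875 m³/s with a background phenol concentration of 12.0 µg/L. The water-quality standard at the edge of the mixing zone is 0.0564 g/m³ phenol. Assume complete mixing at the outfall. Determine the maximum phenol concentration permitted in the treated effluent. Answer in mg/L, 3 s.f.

12.0 µg/L = 0.012 mg/L.
Mass balance: 0.0564·1.01 = 0.135·Cₑ + 0.875·0.012.
Cₑ = (0.05696 − 0.0105) / 0.135 = 0.3442 mg/L.

0.344 mg/L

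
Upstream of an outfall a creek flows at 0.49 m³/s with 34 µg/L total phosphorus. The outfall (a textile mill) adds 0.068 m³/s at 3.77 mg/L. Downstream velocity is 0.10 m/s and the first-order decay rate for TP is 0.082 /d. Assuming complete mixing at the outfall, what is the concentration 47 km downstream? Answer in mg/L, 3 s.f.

34 µg/L = 0.034 mg/L.
After complete mixing, C₀ = (0.068·3.77 + 0.49·0.034) / 0.558 = 0.4893 mg/L.
Travel time t = 4.7e+04 m / 0.10 m/s = 4.7e+05 s = 5.44 d.
C = 0.4893·exp(−0.082·5.44) = 0.4893·0.6401 = 0.3132 mg/L.

0.313 mg/L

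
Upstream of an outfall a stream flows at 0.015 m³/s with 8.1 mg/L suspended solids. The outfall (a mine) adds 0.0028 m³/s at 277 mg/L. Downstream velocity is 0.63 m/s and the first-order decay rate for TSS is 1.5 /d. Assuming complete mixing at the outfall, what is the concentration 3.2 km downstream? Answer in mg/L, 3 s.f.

After complete mixing, C₀ = (0.0028·277 + 0.015·8.1) / 0.0178 = 50.4 mg/L.
Travel time t = 3200 m / 0.63 m/s = 5079 s = 0.05879 d.
C = 50.4·exp(−1.5·0.05879) = 50.4·0.9156 = 46.14 mg/L.

46.1 mg/L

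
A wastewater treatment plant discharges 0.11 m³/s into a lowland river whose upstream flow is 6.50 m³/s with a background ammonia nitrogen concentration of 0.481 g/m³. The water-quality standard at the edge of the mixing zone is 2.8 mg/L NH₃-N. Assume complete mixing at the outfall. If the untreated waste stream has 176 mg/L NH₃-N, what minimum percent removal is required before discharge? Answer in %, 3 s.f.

Mass balance: 2.8·6.61 = 0.11·Cₑ + 6.5·0.481.
Cₑ = (18.51 − 3.127) / 0.11 = 139.8 mg/L.
Required removal = 1 − 139.8/176 = 20.55 %.

20.6 %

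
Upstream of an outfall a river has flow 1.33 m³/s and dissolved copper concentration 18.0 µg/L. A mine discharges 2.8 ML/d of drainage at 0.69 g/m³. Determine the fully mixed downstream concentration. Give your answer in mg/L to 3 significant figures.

0.0340 mg/L

2.8 ML/d = 0.03241 m³/s.
18.0 µg/L = 0.018 mg/L.
By mass balance at complete mixing, C = (0.03241·0.69 + 1.33·0.018) / (0.03241 + 1.33) = 0.0463/1.362 = 0.03398 mg/L.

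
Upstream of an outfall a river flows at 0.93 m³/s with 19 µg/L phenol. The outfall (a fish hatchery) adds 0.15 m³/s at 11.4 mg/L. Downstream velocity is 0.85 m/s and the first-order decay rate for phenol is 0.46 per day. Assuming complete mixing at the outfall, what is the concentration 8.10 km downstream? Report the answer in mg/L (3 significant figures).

1.52 mg/L

19 µg/L = 0.019 mg/L.
After complete mixing, C₀ = (0.15·11.4 + 0.93·0.019) / 1.08 = 1.6 mg/L.
Travel time t = 8100 m / 0.85 m/s = 9529 s = 0.1103 d.
C = 1.6·exp(−0.46·0.1103) = 1.6·0.9505 = 1.521 mg/L.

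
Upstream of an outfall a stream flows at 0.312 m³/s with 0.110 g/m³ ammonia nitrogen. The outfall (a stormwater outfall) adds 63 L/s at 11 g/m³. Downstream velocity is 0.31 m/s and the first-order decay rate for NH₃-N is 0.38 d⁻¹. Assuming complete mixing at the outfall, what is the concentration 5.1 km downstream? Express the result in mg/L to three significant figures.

1.80 mg/L

63 L/s = 0.063 m³/s.
After complete mixing, C₀ = (0.063·11 + 0.312·0.11) / 0.375 = 1.94 mg/L.
Travel time t = 5100 m / 0.31 m/s = 1.645e+04 s = 0.1904 d.
C = 1.94·exp(−0.38·0.1904) = 1.94·0.9302 = 1.804 mg/L.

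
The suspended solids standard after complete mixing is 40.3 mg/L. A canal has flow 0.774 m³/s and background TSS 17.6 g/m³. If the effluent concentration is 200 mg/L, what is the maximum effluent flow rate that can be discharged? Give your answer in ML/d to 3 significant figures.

9.51 ML/d

Mass balance at complete mixing: C_std·(Q_w + Q_r) = Q_w·C_e + Q_r·C_b.
Rearranging, Q_w = Q_r·(C_std − C_b)/(C_e − C_std) = 0.774·(40.3 − 17.6) / (200 − 40.3) = 0.11 m³/s.
= 9.506 ML/d.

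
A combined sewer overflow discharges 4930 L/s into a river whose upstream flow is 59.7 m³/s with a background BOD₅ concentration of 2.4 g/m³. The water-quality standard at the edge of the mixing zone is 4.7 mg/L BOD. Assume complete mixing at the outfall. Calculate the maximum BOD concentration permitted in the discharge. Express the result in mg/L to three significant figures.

4930 L/s = 4.93 m³/s.
Mass balance: 4.7·64.63 = 4.93·Cₑ + 59.7·2.4.
Cₑ = (303.8 − 143.3) / 4.93 = 32.55 mg/L.

32.6 mg/L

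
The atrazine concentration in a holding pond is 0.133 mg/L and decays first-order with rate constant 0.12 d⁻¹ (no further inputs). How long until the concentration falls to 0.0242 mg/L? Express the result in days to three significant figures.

t = ln(C₀/C)/k = ln(0.133/0.0242)/0.12 = 1.704/0.12 = 14.2 d.

14.2 d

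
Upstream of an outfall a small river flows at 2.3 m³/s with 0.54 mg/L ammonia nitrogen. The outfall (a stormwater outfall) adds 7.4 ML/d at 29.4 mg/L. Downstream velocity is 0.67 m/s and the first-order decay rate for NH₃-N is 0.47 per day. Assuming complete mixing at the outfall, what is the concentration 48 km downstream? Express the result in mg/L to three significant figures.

7.4 ML/d = 0.08565 m³/s.
After complete mixing, C₀ = (0.08565·29.4 + 2.3·0.54) / 2.386 = 1.576 mg/L.
Travel time t = 4.8e+04 m / 0.67 m/s = 7.164e+04 s = 0.8292 d.
C = 1.576·exp(−0.47·0.8292) = 1.576·0.6772 = 1.067 mg/L.

1.07 mg/L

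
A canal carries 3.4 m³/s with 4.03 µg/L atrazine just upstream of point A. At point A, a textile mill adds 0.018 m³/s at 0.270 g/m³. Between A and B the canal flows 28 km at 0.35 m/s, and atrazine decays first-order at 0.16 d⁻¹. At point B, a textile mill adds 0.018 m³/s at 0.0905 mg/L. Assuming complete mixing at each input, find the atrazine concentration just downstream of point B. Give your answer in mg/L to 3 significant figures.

0.00513 mg/L

4.03 µg/L = 0.00403 mg/L.
After input A: C = (3.4·0.00403 + 0.018·0.27) / 3.418 = 0.005431 mg/L.
Over the 28 km reach to input B (t = 8e+04 s = 0.9259 d), decay gives C = 0.005431·exp(−0.16·0.9259) = 0.004683 mg/L.
After input B: C = (3.418·0.004683 + 0.018·0.0905) / 3.436 = 0.005132 mg/L.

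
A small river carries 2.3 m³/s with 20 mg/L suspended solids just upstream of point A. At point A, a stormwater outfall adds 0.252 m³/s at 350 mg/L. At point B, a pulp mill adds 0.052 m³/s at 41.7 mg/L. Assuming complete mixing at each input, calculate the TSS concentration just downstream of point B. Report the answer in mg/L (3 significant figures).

52.4 mg/L

After input A: C = (2.3·20 + 0.252·350) / 2.552 = 52.59 mg/L.
After input B: C = (2.552·52.59 + 0.052·41.7) / 2.604 = 52.37 mg/L.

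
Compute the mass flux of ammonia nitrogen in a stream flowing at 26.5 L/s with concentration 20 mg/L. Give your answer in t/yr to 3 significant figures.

26.5 L/s = 0.0265 m³/s.
Mass flux = Q·C = 0.0265 m³/s × 20 g/m³ = 0.53 g/s.
= 0.53 g/s × 31.56 = 16.73 t/yr.

16.7 t/yr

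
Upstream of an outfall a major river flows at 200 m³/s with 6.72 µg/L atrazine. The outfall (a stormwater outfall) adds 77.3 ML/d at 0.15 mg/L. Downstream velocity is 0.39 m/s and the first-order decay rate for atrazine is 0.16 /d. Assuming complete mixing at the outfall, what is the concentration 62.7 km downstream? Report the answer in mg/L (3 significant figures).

77.3 ML/d = 0.8947 m³/s.
6.72 µg/L = 0.00672 mg/L.
After complete mixing, C₀ = (0.8947·0.15 + 200·0.00672) / 200.9 = 0.007358 mg/L.
Travel time t = 6.27e+04 m / 0.39 m/s = 1.608e+05 s = 1.861 d.
C = 0.007358·exp(−0.16·1.861) = 0.007358·0.7425 = 0.005463 mg/L.

0.00546 mg/L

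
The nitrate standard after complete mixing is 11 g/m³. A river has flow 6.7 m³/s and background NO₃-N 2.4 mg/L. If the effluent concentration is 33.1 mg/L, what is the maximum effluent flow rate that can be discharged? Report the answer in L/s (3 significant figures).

2610 L/s

Mass balance at complete mixing: C_std·(Q_w + Q_r) = Q_w·C_e + Q_r·C_b.
Rearranging, Q_w = Q_r·(C_std − C_b)/(C_e − C_std) = 6.7·(11 − 2.4) / (33.1 − 11) = 2.607 m³/s.
= 2607 L/s.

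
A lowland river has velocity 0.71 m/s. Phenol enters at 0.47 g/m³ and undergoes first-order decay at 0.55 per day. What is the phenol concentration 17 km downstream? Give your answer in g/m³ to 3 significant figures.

0.404 g/m³

Travel time t = 17 km / 0.71 m/s = 1.7e+04/0.71 = 2.394e+04 s = 0.2771 d.
First-order decay: C = 0.47·exp(−0.55·0.2771) = 0.47·0.8586 = 0.4036 g/m³.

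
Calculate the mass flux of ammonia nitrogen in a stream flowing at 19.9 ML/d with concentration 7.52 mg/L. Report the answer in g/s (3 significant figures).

19.9 ML/d = 0.2303 m³/s.
Mass flux = Q·C = 0.2303 m³/s × 7.52 g/m³ = 1.732 g/s.

1.73 g/s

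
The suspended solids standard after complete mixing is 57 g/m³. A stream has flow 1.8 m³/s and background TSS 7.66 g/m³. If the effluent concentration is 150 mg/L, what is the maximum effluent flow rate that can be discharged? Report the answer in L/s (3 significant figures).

955 L/s

Mass balance at complete mixing: C_std·(Q_w + Q_r) = Q_w·C_e + Q_r·C_b.
Rearranging, Q_w = Q_r·(C_std − C_b)/(C_e − C_std) = 1.8·(57 − 7.66) / (150 − 57) = 0.955 m³/s.
= 955 L/s.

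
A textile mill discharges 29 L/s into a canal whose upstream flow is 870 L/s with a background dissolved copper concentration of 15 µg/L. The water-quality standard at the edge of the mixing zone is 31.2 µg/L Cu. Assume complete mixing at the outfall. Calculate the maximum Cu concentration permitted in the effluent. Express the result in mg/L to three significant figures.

29 L/s = 0.029 m³/s.
870 L/s = 0.87 m³/s.
15 µg/L = 0.015 mg/L.
31.2 µg/L = 0.0312 mg/L.
Mass balance: 0.0312·0.899 = 0.029·Cₑ + 0.87·0.015.
Cₑ = (0.02805 − 0.01305) / 0.029 = 0.5172 mg/L.

0.517 mg/L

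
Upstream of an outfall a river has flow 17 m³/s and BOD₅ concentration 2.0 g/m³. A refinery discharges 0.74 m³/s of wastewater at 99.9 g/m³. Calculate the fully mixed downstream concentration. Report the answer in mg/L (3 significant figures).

6.08 mg/L

Conservation of mass across the mixing zone: C = (0.74·99.9 + 17·2) / (0.74 + 17) = 107.9/17.74 = 6.084 mg/L.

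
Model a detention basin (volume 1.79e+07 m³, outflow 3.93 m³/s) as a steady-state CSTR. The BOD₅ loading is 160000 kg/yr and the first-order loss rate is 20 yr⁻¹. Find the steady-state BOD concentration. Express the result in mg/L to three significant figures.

Outflow Q = 3.93 m³/s × 3.156e+07 s/yr = 1.24e+08 m³/yr.
Steady-state CSTR mass balance: W = Q·C + k·V·C, so C = W/(Q + kV).
Q + kV = 1.24e+08 + 20·1.79e+07 = 4.82e+08 m³/yr.
C = 160000/4.82e+08 = 0.0003319 kg/m³ = 0.3319 mg/L.

0.332 mg/L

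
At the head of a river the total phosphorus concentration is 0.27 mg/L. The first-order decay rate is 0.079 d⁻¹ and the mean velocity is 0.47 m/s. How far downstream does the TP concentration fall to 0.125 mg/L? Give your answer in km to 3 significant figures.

From C = C₀·e^(−kt), t = ln(C₀/C)/k = ln(0.27/0.125)/0.079 = 0.7701/0.079 = 9.748 d.
Distance = v·t = 0.47 m/s × 8.422e+05 s = 3.959e+05 m = 395.9 km.

396 km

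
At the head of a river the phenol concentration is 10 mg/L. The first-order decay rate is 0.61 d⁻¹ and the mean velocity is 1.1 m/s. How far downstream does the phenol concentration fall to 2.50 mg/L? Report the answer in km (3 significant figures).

From C = C₀·e^(−kt), t = ln(C₀/C)/k = ln(10/2.50)/0.61 = 1.386/0.61 = 2.273 d.
Distance = v·t = 1.1 m/s × 1.964e+05 s = 2.16e+05 m = 216 km.

216 km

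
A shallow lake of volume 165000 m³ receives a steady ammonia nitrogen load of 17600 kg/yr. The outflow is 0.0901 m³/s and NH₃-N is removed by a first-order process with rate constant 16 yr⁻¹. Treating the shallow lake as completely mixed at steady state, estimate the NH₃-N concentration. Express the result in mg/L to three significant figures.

3.21 mg/L

Outflow Q = 0.0901 m³/s × 3.156e+07 s/yr = 2.843e+06 m³/yr.
Steady-state CSTR mass balance: W = Q·C + k·V·C, so C = W/(Q + kV).
Q + kV = 2.843e+06 + 16·165000 = 5.483e+06 m³/yr.
C = 17600/5.483e+06 = 0.00321 kg/m³ = 3.21 mg/L.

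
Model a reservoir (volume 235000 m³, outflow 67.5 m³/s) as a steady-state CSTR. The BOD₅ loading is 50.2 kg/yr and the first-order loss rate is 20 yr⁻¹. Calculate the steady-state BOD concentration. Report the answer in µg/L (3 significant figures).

Outflow Q = 67.5 m³/s × 3.156e+07 s/yr = 2.13e+09 m³/yr.
Steady-state CSTR mass balance: W = Q·C + k·V·C, so C = W/(Q + kV).
Q + kV = 2.13e+09 + 20·235000 = 2.135e+09 m³/yr.
C = 50.2/2.135e+09 = 2.351e-08 kg/m³ = 2.351e-05 mg/L = 0.02351 µg/L.

0.0235 µg/L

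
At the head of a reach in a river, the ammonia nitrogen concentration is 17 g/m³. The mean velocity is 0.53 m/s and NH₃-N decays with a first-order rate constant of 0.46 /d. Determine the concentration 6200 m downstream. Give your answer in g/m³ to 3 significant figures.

16.0 g/m³

Travel time t = 6200 m / 0.53 m/s = 6200/0.53 = 1.17e+04 s = 0.1354 d.
First-order decay: C = 17·exp(−0.46·0.1354) = 17·0.9396 = 15.97 g/m³.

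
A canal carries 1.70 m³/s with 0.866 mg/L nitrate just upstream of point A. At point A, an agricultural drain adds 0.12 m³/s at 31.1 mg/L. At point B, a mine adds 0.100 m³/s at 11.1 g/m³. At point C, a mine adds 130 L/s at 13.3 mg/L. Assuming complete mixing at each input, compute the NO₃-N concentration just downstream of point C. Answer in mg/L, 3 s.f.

After input A: C = (1.7·0.866 + 0.12·31.1) / 1.82 = 2.859 mg/L.
After input B: C = (1.82·2.859 + 0.1·11.1) / 1.92 = 3.289 mg/L.
130 L/s = 0.13 m³/s.
After input C: C = (1.92·3.289 + 0.13·13.3) / 2.05 = 3.924 mg/L.

3.92 mg/L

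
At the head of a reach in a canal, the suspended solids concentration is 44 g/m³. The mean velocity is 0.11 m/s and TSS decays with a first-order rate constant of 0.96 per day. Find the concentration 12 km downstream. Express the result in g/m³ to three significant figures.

13.1 g/m³

Travel time t = 12 km / 0.11 m/s = 1.2e+04/0.11 = 1.091e+05 s = 1.263 d.
First-order decay: C = 44·exp(−0.96·1.263) = 44·0.2976 = 13.09 g/m³.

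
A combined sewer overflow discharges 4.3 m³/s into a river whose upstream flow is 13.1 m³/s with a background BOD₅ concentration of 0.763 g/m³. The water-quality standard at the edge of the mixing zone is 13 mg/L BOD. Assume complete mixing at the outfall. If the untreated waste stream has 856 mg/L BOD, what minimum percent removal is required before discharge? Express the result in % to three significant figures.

Mass balance: 13·17.4 = 4.3·Cₑ + 13.1·0.763.
Cₑ = (226.2 − 9.995) / 4.3 = 50.28 mg/L.
Required removal = 1 − 50.28/856 = 94.13 %.

94.1 %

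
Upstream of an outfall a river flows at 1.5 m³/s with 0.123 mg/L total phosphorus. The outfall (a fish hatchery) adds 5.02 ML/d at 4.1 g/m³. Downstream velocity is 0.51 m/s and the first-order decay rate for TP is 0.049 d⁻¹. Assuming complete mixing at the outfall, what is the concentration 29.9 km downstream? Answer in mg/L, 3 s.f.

0.262 mg/L

5.02 ML/d = 0.0581 m³/s.
After complete mixing, C₀ = (0.0581·4.1 + 1.5·0.123) / 1.558 = 0.2713 mg/L.
Travel time t = 2.99e+04 m / 0.51 m/s = 5.863e+04 s = 0.6786 d.
C = 0.2713·exp(−0.049·0.6786) = 0.2713·0.9673 = 0.2624 mg/L.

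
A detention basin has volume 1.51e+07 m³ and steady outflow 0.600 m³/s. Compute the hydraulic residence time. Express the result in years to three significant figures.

Q = 0.600 m³/s × 3.156e+07 s/yr = 1.893e+07 m³/yr.
Hydraulic residence time τ = V/Q = 1.51e+07/1.893e+07 = 0.7975 yr.

0.797 yr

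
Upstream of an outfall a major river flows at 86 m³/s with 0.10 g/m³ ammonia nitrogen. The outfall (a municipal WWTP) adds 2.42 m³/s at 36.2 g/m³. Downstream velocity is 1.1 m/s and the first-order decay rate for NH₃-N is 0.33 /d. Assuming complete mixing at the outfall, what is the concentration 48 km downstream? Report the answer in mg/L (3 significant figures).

After complete mixing, C₀ = (2.42·36.2 + 86·0.1) / 88.42 = 1.088 mg/L.
Travel time t = 4.8e+04 m / 1.1 m/s = 4.364e+04 s = 0.5051 d.
C = 1.088·exp(−0.33·0.5051) = 1.088·0.8465 = 0.921 mg/L.

0.921 mg/L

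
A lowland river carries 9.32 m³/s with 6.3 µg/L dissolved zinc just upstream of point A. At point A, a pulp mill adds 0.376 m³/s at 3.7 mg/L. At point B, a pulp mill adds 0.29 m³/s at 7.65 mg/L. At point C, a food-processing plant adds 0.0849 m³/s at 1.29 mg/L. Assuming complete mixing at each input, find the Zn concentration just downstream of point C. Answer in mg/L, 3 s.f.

6.3 µg/L = 0.0063 mg/L.
After input A: C = (9.32·0.0063 + 0.376·3.7) / 9.696 = 0.1495 mg/L.
After input B: C = (9.696·0.1495 + 0.29·7.65) / 9.986 = 0.3674 mg/L.
After input C: C = (9.986·0.3674 + 0.0849·1.29) / 10.07 = 0.3751 mg/L.

0.375 mg/L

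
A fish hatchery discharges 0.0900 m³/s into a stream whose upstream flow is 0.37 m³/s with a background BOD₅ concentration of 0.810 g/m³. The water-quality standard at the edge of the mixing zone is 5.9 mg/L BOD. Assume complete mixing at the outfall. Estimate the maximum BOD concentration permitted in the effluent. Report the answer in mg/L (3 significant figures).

26.8 mg/L

Mass balance: 5.9·0.46 = 0.09·Cₑ + 0.37·0.81.
Cₑ = (2.714 − 0.2997) / 0.09 = 26.83 mg/L.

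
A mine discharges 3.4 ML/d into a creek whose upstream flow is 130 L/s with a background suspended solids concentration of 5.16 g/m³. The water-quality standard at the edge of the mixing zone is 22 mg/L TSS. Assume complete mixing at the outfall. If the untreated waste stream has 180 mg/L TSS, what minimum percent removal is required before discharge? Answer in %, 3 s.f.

3.4 ML/d = 0.03935 m³/s.
130 L/s = 0.13 m³/s.
Mass balance: 22·0.1694 = 0.03935·Cₑ + 0.13·5.16.
Cₑ = (3.726 − 0.6708) / 0.03935 = 77.63 mg/L.
Required removal = 1 − 77.63/180 = 56.87 %.

56.9 %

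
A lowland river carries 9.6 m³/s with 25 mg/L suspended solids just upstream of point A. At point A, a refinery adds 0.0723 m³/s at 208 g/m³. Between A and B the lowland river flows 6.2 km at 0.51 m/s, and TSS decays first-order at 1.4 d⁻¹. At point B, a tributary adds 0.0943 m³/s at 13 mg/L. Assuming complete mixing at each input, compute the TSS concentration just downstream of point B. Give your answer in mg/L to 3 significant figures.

After input A: C = (9.6·25 + 0.0723·208) / 9.672 = 26.37 mg/L.
Over the 6.2 km reach to input B (t = 1.216e+04 s = 0.1407 d), decay gives C = 26.37·exp(−1.4·0.1407) = 21.65 mg/L.
After input B: C = (9.672·21.65 + 0.0943·13) / 9.767 = 21.57 mg/L.

21.6 mg/L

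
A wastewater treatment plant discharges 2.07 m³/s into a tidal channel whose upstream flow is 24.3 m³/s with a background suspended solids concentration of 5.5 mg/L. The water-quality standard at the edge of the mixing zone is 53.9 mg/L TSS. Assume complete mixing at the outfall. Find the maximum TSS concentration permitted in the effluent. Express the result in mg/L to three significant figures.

622 mg/L

Mass balance: 53.9·26.37 = 2.07·Cₑ + 24.3·5.5.
Cₑ = (1421 − 133.7) / 2.07 = 622.1 mg/L.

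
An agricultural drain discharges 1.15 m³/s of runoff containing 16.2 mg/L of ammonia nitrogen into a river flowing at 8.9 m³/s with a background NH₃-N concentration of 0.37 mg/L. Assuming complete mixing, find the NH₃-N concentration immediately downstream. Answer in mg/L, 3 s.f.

By mass balance at complete mixing, C = (1.15·16.2 + 8.9·0.37) / (1.15 + 8.9) = 21.92/10.05 = 2.181 mg/L.

2.18 mg/L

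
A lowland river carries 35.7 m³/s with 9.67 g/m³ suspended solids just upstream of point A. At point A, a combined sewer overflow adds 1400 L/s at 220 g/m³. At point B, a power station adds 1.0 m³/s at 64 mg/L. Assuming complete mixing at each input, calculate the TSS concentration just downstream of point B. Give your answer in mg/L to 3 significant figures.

18.8 mg/L

1400 L/s = 1.4 m³/s.
After input A: C = (35.7·9.67 + 1.4·220) / 37.1 = 17.61 mg/L.
After input B: C = (37.1·17.61 + 1·64) / 38.1 = 18.82 mg/L.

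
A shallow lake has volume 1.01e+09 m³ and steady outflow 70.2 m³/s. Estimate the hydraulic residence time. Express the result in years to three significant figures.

0.456 yr

Q = 70.2 m³/s × 3.156e+07 s/yr = 2.215e+09 m³/yr.
Hydraulic residence time τ = V/Q = 1.01e+09/2.215e+09 = 0.4559 yr.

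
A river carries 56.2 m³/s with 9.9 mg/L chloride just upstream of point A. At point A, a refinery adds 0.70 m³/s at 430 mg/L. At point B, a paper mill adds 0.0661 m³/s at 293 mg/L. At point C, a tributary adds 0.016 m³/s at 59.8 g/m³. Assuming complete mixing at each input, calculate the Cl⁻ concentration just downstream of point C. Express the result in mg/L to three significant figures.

15.4 mg/L

After input A: C = (56.2·9.9 + 0.7·430) / 56.9 = 15.07 mg/L.
After input B: C = (56.9·15.07 + 0.0661·293) / 56.97 = 15.39 mg/L.
After input C: C = (56.97·15.39 + 0.016·59.8) / 56.98 = 15.4 mg/L.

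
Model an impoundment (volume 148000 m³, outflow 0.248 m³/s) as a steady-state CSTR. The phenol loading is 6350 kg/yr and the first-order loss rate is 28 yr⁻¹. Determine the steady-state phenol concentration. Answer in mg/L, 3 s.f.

Outflow Q = 0.248 m³/s × 3.156e+07 s/yr = 7.826e+06 m³/yr.
Steady-state CSTR mass balance: W = Q·C + k·V·C, so C = W/(Q + kV).
Q + kV = 7.826e+06 + 28·148000 = 1.197e+07 m³/yr.
C = 6350/1.197e+07 = 0.0005305 kg/m³ = 0.5305 mg/L.

0.530 mg/L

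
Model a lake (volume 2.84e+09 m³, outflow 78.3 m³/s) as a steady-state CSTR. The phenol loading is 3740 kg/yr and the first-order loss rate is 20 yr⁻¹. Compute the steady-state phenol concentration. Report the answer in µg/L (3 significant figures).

Outflow Q = 78.3 m³/s × 3.156e+07 s/yr = 2.471e+09 m³/yr.
Steady-state CSTR mass balance: W = Q·C + k·V·C, so C = W/(Q + kV).
Q + kV = 2.471e+09 + 20·2.84e+09 = 5.927e+10 m³/yr.
C = 3740/5.927e+10 = 6.31e-08 kg/m³ = 6.31e-05 mg/L = 0.0631 µg/L.

0.0631 µg/L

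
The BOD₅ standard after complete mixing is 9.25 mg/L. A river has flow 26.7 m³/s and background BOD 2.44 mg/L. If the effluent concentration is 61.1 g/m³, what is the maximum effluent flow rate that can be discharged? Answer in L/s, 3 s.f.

Mass balance at complete mixing: C_std·(Q_w + Q_r) = Q_w·C_e + Q_r·C_b.
Rearranging, Q_w = Q_r·(C_std − C_b)/(C_e − C_std) = 26.7·(9.25 − 2.44) / (61.1 − 9.25) = 3.507 m³/s.
= 3507 L/s.

3510 L/s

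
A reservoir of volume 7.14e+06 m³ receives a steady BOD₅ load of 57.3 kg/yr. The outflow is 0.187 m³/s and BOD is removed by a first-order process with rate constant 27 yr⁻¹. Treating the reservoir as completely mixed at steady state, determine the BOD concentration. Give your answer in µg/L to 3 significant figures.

0.288 µg/L

Outflow Q = 0.187 m³/s × 3.156e+07 s/yr = 5.901e+06 m³/yr.
Steady-state CSTR mass balance: W = Q·C + k·V·C, so C = W/(Q + kV).
Q + kV = 5.901e+06 + 27·7.14e+06 = 1.987e+08 m³/yr.
C = 57.3/1.987e+08 = 2.884e-07 kg/m³ = 0.0002884 mg/L = 0.2884 µg/L.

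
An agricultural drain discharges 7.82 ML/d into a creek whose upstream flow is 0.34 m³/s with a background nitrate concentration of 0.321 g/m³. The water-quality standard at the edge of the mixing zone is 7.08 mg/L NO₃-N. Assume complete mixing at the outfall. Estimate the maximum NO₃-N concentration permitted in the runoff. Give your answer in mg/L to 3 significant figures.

32.5 mg/L

7.82 ML/d = 0.09051 m³/s.
Mass balance: 7.08·0.4305 = 0.09051·Cₑ + 0.34·0.321.
Cₑ = (3.048 − 0.1091) / 0.09051 = 32.47 mg/L.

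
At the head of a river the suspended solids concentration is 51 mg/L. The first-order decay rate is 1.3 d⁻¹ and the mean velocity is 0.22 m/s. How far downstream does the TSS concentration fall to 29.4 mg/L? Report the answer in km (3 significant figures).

From C = C₀·e^(−kt), t = ln(C₀/C)/k = ln(51/29.4)/1.3 = 0.5508/1.3 = 0.4237 d.
Distance = v·t = 0.22 m/s × 3.661e+04 s = 8054 m = 8.054 km.

8.05 km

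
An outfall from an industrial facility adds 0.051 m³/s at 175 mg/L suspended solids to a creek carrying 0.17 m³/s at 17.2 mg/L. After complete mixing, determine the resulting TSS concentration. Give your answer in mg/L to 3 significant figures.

By mass balance at complete mixing, C = (0.051·175 + 0.17·17.2) / (0.051 + 0.17) = 11.85/0.221 = 53.62 mg/L.

53.6 mg/L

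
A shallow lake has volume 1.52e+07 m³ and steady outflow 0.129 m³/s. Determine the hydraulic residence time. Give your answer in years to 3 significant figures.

3.73 yr

Q = 0.129 m³/s × 3.156e+07 s/yr = 4.071e+06 m³/yr.
Hydraulic residence time τ = V/Q = 1.52e+07/4.071e+06 = 3.734 yr.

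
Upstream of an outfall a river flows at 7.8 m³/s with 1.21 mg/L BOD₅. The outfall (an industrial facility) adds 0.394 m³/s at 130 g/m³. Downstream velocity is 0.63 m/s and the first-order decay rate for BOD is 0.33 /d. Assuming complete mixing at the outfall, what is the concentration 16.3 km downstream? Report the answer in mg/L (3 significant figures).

After complete mixing, C₀ = (0.394·130 + 7.8·1.21) / 8.194 = 7.403 mg/L.
Travel time t = 1.63e+04 m / 0.63 m/s = 2.587e+04 s = 0.2995 d.
C = 7.403·exp(−0.33·0.2995) = 7.403·0.9059 = 6.706 mg/L.

6.71 mg/L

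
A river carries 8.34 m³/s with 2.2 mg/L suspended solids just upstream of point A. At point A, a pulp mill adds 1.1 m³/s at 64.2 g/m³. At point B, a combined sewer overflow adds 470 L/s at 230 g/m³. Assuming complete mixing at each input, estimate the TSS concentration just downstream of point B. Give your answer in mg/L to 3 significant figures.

19.9 mg/L

After input A: C = (8.34·2.2 + 1.1·64.2) / 9.44 = 9.425 mg/L.
470 L/s = 0.47 m³/s.
After input B: C = (9.44·9.425 + 0.47·230) / 9.91 = 19.89 mg/L.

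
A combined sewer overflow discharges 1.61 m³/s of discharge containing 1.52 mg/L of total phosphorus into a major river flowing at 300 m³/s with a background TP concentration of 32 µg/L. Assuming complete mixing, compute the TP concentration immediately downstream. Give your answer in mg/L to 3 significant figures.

32 µg/L = 0.032 mg/L.
By mass balance at complete mixing, C = (1.61·1.52 + 300·0.032) / (1.61 + 300) = 12.05/301.6 = 0.03994 mg/L.

0.0399 mg/L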